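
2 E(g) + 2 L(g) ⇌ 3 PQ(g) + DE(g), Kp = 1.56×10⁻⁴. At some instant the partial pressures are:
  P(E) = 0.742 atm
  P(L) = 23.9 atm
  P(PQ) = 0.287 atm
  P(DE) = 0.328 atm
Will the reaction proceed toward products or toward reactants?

forward (toward products)

Qp = P(PQ)³·P(DE) / (P(E)²·P(L)²) = (0.287)³·(0.328) / ((0.742)²·(23.9)²) = 2.47×10⁻⁵
Qp = 2.47×10⁻⁵ < Kp = 1.56×10⁻⁴, so the forward reaction proceeds.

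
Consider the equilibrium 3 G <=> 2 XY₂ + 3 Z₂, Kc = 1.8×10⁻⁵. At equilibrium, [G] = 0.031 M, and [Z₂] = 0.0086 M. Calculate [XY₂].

At equilibrium, Kc = [XY₂]²·[Z₂]³ / [G]³ = 1.8×10⁻⁵.
([XY₂])²·(0.0086)³ / (0.031)³ = 1.8×10⁻⁵
[XY₂]² = 8.43×10⁻⁴ ⇒ [XY₂] = 0.029 M

[XY₂] = 0.029 M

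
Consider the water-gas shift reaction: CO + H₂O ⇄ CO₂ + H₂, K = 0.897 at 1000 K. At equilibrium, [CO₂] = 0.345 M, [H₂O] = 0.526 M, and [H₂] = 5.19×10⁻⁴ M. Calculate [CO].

At equilibrium, K = [CO₂]·[H₂] / ([CO]·[H₂O]) = 0.897.
(0.345)·(5.19×10⁻⁴) / (([CO])·(0.526)) = 0.897
[CO] = 3.79×10⁻⁴ M

[CO] = 3.79×10⁻⁴ M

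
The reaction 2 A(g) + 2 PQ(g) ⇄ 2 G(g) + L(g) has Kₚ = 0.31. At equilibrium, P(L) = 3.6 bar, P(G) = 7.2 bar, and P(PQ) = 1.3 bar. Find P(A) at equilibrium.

At equilibrium, Kₚ = P(G)²·P(L) / (P(A)²·P(PQ)²) = 0.31.
(7.2)²·(3.6) / ((P(A))²·(1.3)²) = 0.31
P(A)² = 356 ⇒ P(A) = 19 bar

P(A) = 19 bar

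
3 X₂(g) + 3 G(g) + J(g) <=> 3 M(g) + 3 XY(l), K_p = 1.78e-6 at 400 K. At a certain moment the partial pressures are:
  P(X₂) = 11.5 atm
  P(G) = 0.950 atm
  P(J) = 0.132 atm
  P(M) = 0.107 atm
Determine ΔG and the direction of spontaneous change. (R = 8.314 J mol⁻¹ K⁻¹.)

ΔG = 4.61 kJ/mol; the forward reaction is non-spontaneous

(XY is a pure liquid — omitted from Q_p.)
Q_p = P(M)³ / (P(X₂)³·P(G)³·P(J)) = (0.107)³ / ((11.5)³·(0.950)³·(0.132)) = 7.12e-6
ΔG = RT ln(Q_p/K_p) = (8.314 J mol⁻¹ K⁻¹)(400 K) × ln(7.12e-6/1.78e-6)
   = (3.326 kJ/mol)(1.386) = 4.61 kJ/mol
ΔG > 0, so the forward reaction is non-spontaneous (proceeds in reverse).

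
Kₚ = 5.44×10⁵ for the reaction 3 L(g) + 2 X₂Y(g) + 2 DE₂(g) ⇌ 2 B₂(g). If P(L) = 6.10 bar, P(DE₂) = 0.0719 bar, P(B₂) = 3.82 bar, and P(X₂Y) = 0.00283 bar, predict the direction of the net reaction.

Qₚ = P(B₂)² / (P(L)³·P(X₂Y)²·P(DE₂)²) = (3.82)² / ((6.10)³·(0.00283)²·(0.0719)²) = 1.55×10⁶
Qₚ = 1.55×10⁶ > Kₚ = 5.44×10⁵, so the reverse reaction proceeds.

in the reverse direction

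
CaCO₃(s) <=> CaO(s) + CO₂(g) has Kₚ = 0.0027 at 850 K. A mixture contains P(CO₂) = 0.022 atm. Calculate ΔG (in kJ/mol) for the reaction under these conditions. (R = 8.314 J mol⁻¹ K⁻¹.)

(CaCO₃, CaO are pure solids — omitted from Qₚ.)
Qₚ = P(CO₂) = 0.0220
ΔG = RT ln(Qₚ/Kₚ) = (8.314 J mol⁻¹ K⁻¹)(850 K) × ln(0.0220/0.0027)
   = (7.067 kJ/mol)(2.098) = 14.8 kJ/mol
ΔG > 0, so the forward reaction is non-spontaneous (proceeds in reverse).

ΔG = 14.8 kJ/mol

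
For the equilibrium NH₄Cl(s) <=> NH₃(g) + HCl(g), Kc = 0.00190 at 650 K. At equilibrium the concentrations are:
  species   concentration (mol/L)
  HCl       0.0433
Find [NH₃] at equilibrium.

(NH₄Cl is a pure solid — omitted from Kc.)
At equilibrium, Kc = [NH₃]·[HCl] = 0.00190.
([NH₃])·(0.0433) = 0.00190
[NH₃] = 0.0439 mol/L

[NH₃] = 0.0439 mol/L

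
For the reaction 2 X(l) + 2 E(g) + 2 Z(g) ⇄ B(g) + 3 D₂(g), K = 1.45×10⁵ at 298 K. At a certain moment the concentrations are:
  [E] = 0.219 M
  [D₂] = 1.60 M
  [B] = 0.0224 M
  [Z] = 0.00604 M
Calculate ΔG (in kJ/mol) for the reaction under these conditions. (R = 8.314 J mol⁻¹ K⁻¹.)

(X is a pure liquid — omitted from Q.)
Q = [B]·[D₂]³ / ([E]²·[Z]²) = (0.0224)·(1.60)³ / ((0.219)²·(0.00604)²) = 52400
ΔG = RT ln(Q/K) = (8.314 J mol⁻¹ K⁻¹)(298 K) × ln(52400/1.45×10⁵)
   = (2.478 kJ/mol)(-1.018) = -2.52 kJ/mol
ΔG < 0, so the forward reaction is spontaneous (proceeds forward).

ΔG = -2.52 kJ/mol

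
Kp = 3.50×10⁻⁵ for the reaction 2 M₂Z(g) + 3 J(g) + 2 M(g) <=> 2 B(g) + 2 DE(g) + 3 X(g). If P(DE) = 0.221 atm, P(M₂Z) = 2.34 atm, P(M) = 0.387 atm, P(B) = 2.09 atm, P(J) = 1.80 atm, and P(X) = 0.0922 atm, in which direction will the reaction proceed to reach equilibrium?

Qp = P(B)²·P(DE)²·P(X)³ / (P(M₂Z)²·P(J)³·P(M)²) = (2.09)²·(0.221)²·(0.0922)³ / ((2.34)²·(1.80)³·(0.387)²) = 3.50×10⁻⁵
Qp = 3.50×10⁻⁵ = Kp, so the system is already at equilibrium.

at equilibrium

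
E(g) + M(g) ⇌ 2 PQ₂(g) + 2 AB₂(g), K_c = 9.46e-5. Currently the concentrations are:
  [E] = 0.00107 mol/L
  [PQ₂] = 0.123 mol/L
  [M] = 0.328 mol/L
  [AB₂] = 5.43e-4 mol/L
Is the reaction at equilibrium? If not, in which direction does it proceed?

forward (toward products)

Q_c = [PQ₂]²·[AB₂]² / ([E]·[M]) = (0.123)²·(5.43e-4)² / ((0.00107)·(0.328)) = 1.27e-5
Q_c = 1.27e-5 < K_c = 9.46e-5, so the forward reaction proceeds.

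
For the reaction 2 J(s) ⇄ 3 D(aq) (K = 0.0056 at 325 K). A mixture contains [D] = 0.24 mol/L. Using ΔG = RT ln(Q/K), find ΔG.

ΔG = 2.44 kJ/mol

(J is a pure solid — omitted from Q.)
Q = [D]³ = (0.24)³ = 0.0138
ΔG = RT ln(Q/K) = (8.314 J mol⁻¹ K⁻¹)(325 K) × ln(0.0138/0.0056)
   = (2.702 kJ/mol)(0.9019) = 2.44 kJ/mol
ΔG > 0, so the forward reaction is non-spontaneous (proceeds in reverse).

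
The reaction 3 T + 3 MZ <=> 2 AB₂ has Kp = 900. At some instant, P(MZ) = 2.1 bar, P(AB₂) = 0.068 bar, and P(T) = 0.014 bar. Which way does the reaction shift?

Qp = P(AB₂)² / (P(T)³·P(MZ)³) = (0.068)² / ((0.014)³·(2.1)³) = 180
Qp = 180 < Kp = 900, so the forward reaction proceeds.

to the right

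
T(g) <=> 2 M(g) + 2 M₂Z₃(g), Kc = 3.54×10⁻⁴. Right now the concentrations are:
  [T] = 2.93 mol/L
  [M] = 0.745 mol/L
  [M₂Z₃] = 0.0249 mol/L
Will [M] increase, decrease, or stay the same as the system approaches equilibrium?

increase

Qc = [M]²·[M₂Z₃]² / [T] = (0.745)²·(0.0249)² / (2.93) = 1.17×10⁻⁴
Qc = 1.17×10⁻⁴ < Kc = 3.54×10⁻⁴: net forward reaction.
M is a product, so it increases.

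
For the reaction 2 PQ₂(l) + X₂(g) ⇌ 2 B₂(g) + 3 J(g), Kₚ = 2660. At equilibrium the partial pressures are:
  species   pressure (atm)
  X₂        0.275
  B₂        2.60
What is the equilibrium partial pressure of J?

P(J) = 4.77 atm

(PQ₂ is a pure liquid — omitted from Kₚ.)
At equilibrium, Kₚ = P(B₂)²·P(J)³ / P(X₂) = 2660.
(2.60)²·(P(J))³ / (0.275) = 2660
P(J)³ = 108 ⇒ P(J) = 4.77 atm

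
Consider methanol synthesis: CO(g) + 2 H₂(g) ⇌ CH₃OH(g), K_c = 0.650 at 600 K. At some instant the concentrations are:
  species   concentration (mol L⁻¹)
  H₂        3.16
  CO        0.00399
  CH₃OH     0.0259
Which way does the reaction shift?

Q_c = [CH₃OH] / ([CO]·[H₂]²) = (0.0259) / ((0.00399)·(3.16)²) = 0.650
Q_c = 0.650 = K_c, so the system is already at equilibrium.

neither direction; the system is at equilibrium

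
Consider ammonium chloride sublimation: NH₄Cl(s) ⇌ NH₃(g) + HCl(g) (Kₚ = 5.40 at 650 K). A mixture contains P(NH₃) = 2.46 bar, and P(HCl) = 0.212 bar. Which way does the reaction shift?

toward products

(NH₄Cl is a pure solid — omitted from Qₚ.)
Qₚ = P(NH₃)·P(HCl) = (2.46)·(0.212) = 0.522
Qₚ = 0.522 < Kₚ = 5.40, so the forward reaction proceeds.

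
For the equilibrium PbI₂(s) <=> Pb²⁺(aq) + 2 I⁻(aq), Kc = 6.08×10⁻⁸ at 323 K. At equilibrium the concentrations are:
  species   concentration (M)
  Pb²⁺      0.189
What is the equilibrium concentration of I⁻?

(PbI₂ is a pure solid — omitted from Kc.)
At equilibrium, Kc = [Pb²⁺]·[I⁻]² = 6.08×10⁻⁸.
(0.189)·([I⁻])² = 6.08×10⁻⁸
[I⁻]² = 3.22×10⁻⁷ ⇒ [I⁻] = 5.67×10⁻⁴ M

[I⁻] = 5.67×10⁻⁴ M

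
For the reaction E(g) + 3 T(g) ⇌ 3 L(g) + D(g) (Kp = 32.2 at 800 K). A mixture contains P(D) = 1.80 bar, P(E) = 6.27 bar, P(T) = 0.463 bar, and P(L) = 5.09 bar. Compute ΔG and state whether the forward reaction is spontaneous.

ΔG = 16.4 kJ/mol; the forward reaction is non-spontaneous

Qp = P(L)³·P(D) / (P(E)·P(T)³) = (5.09)³·(1.80) / ((6.27)·(0.463)³) = 381
ΔG = RT ln(Qp/Kp) = (8.314 J mol⁻¹ K⁻¹)(800 K) × ln(381/32.2)
   = (6.651 kJ/mol)(2.471) = 16.4 kJ/mol
ΔG > 0, so the forward reaction is non-spontaneous (proceeds in reverse).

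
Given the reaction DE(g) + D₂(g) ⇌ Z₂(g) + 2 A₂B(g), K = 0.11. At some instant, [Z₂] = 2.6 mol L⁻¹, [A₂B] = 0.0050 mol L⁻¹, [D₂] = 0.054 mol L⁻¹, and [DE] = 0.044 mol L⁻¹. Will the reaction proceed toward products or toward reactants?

forward (toward products)

Q = [Z₂]·[A₂B]² / ([DE]·[D₂]) = (2.6)·(0.0050)² / ((0.044)·(0.054)) = 0.027
Q = 0.027 < K = 0.11, so the forward reaction proceeds.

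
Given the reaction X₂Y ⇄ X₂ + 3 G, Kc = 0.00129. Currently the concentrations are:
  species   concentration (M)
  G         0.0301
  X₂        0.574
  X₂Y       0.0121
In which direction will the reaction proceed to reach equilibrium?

Qc = [X₂]·[G]³ / [X₂Y] = (0.574)·(0.0301)³ / (0.0121) = 0.00129
Qc = 0.00129 = Kc, so the system is already at equilibrium.

neither direction; the system is at equilibrium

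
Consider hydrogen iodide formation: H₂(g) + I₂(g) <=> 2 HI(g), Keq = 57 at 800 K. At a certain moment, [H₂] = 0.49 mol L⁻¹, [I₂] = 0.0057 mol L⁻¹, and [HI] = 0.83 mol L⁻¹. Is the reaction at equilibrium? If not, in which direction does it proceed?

toward reactants

Q = [HI]² / ([H₂]·[I₂]) = (0.83)² / ((0.49)·(0.0057)) = 250
Q = 250 > Keq = 57, so the reverse reaction proceeds.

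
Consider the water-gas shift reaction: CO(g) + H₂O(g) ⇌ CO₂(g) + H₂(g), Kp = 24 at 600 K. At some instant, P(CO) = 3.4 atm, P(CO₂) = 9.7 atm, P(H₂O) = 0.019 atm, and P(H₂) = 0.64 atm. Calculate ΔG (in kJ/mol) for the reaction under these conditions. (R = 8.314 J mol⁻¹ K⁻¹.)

ΔG = 6.92 kJ/mol

Qp = P(CO₂)·P(H₂) / (P(CO)·P(H₂O)) = (9.7)·(0.64) / ((3.4)·(0.019)) = 96.1
ΔG = RT ln(Qp/Kp) = (8.314 J mol⁻¹ K⁻¹)(600 K) × ln(96.1/24)
   = (4.988 kJ/mol)(1.387) = 6.92 kJ/mol
ΔG > 0, so the forward reaction is non-spontaneous (proceeds in reverse).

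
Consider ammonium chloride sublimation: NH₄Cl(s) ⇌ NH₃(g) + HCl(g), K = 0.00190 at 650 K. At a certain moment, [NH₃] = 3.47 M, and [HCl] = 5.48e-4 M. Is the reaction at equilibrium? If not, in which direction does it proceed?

no net change (already at equilibrium)

(NH₄Cl is a pure solid — omitted from Q.)
Q = [NH₃]·[HCl] = (3.47)·(5.48e-4) = 0.00190
Q = 0.00190 = K, so the system is already at equilibrium.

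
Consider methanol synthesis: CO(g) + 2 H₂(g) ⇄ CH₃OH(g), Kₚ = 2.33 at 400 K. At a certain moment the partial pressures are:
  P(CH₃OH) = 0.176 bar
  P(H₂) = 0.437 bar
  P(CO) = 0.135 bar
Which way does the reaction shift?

reverse (toward reactants)

Qₚ = P(CH₃OH) / (P(CO)·P(H₂)²) = (0.176) / ((0.135)·(0.437)²) = 6.83
Qₚ = 6.83 > Kₚ = 2.33, so the reverse reaction proceeds.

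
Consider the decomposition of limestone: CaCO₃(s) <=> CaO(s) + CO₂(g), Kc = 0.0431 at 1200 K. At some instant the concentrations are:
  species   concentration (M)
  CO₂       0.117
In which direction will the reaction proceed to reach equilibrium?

in the reverse direction

(CaCO₃, CaO are pure solids — omitted from Qc.)
Qc = [CO₂] = 0.117
Qc = 0.117 > Kc = 0.0431, so the reverse reaction proceeds.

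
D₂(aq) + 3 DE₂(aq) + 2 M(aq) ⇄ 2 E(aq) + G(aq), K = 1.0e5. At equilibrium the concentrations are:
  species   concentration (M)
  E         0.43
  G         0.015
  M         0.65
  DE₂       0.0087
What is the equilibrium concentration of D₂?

[D₂] = 0.10 M

At equilibrium, K = [E]²·[G] / ([D₂]·[DE₂]³·[M]²) = 1.0e5.
(0.43)²·(0.015) / (([D₂])·(0.0087)³·(0.65)²) = 1.0e5
[D₂] = 0.0997 = 0.10 M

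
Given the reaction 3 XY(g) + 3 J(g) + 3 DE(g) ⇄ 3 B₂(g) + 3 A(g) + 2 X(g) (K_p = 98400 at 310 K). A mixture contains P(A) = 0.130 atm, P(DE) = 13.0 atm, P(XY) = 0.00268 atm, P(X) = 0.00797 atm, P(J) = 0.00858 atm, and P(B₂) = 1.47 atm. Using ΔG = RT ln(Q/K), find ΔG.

Q_p = P(B₂)³·P(A)³·P(X)² / (P(XY)³·P(J)³·P(DE)³) = (1.47)³·(0.130)³·(0.00797)² / ((0.00268)³·(0.00858)³·(13.0)³) = 16600
ΔG = RT ln(Q_p/K_p) = (8.314 J mol⁻¹ K⁻¹)(310 K) × ln(16600/98400)
   = (2.577 kJ/mol)(-1.780) = -4.59 kJ/mol
ΔG < 0, so the forward reaction is spontaneous (proceeds forward).

ΔG = -4.59 kJ/mol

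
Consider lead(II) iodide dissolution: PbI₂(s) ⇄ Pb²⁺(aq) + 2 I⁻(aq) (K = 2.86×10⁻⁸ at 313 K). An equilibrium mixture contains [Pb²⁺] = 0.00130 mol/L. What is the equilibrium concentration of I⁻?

(PbI₂ is a pure solid — omitted from K.)
At equilibrium, K = [Pb²⁺]·[I⁻]² = 2.86×10⁻⁸.
(0.00130)·([I⁻])² = 2.86×10⁻⁸
[I⁻]² = 2.20×10⁻⁵ ⇒ [I⁻] = 0.00469 mol/L

[I⁻] = 0.00469 mol/L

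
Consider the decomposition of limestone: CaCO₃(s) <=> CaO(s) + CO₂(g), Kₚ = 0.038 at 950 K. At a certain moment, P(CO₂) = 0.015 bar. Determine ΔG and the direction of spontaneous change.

ΔG = -7.34 kJ/mol; the forward reaction is spontaneous

(CaCO₃, CaO are pure solids — omitted from Qₚ.)
Qₚ = P(CO₂) = 0.0150
ΔG = RT ln(Qₚ/Kₚ) = (8.314 J mol⁻¹ K⁻¹)(950 K) × ln(0.0150/0.038)
   = (7.898 kJ/mol)(-0.9295) = -7.34 kJ/mol
ΔG < 0, so the forward reaction is spontaneous (proceeds forward).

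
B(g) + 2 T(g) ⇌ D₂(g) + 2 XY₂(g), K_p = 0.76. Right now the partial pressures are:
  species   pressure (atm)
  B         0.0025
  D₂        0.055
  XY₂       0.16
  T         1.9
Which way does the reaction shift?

Q_p = P(D₂)·P(XY₂)² / (P(B)·P(T)²) = (0.055)·(0.16)² / ((0.0025)·(1.9)²) = 0.16
Q_p = 0.16 < K_p = 0.76, so the forward reaction proceeds.

in the forward direction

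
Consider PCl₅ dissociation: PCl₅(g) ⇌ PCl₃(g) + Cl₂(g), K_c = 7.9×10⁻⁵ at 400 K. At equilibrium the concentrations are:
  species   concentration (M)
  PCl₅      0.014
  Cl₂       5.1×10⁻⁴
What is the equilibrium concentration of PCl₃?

At equilibrium, K_c = [PCl₃]·[Cl₂] / [PCl₅] = 7.9×10⁻⁵.
([PCl₃])·(5.1×10⁻⁴) / (0.014) = 7.9×10⁻⁵
[PCl₃] = 0.00217 = 0.0022 M

[PCl₃] = 0.0022 M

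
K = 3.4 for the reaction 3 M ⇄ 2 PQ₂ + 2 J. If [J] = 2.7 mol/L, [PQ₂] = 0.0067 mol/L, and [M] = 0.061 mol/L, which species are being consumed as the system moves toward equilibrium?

Q = [PQ₂]²·[J]² / [M]³ = (0.0067)²·(2.7)² / (0.061)³ = 1.4
Q = 1.4 < K = 3.4: net forward reaction.

M (reactants)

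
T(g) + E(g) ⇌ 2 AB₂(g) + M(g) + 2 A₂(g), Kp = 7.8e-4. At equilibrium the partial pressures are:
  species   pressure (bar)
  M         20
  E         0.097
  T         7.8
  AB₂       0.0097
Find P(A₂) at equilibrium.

At equilibrium, Kp = P(AB₂)²·P(M)·P(A₂)² / (P(T)·P(E)) = 7.8e-4.
(0.0097)²·(20)·(P(A₂))² / ((7.8)·(0.097)) = 7.8e-4
P(A₂)² = 0.314 ⇒ P(A₂) = 0.56 bar

P(A₂) = 0.56 bar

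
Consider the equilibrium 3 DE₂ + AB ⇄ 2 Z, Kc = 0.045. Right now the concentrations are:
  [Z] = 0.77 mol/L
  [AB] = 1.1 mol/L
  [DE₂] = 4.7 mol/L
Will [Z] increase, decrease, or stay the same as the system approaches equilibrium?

Qc = [Z]² / ([DE₂]³·[AB]) = (0.77)² / ((4.7)³·(1.1)) = 0.0052
Qc = 0.0052 < Kc = 0.045: net forward reaction.
Z is a product, so it increases.

increase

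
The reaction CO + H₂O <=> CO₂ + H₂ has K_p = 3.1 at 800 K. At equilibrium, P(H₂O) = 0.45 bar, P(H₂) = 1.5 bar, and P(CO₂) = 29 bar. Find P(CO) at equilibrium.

P(CO) = 31 bar

At equilibrium, K_p = P(CO₂)·P(H₂) / (P(CO)·P(H₂O)) = 3.1.
(29)·(1.5) / ((P(CO))·(0.45)) = 3.1
P(CO) = 31.2 = 31 bar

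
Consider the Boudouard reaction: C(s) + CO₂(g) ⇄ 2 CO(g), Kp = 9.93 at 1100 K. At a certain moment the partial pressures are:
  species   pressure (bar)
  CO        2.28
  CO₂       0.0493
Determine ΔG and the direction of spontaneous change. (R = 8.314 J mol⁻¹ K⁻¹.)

ΔG = 21.6 kJ/mol; the forward reaction is non-spontaneous

(C is a pure solid — omitted from Qp.)
Qp = P(CO)² / P(CO₂) = (2.28)² / (0.0493) = 105
ΔG = RT ln(Qp/Kp) = (8.314 J mol⁻¹ K⁻¹)(1100 K) × ln(105/9.93)
   = (9.145 kJ/mol)(2.358) = 21.6 kJ/mol
ΔG > 0, so the forward reaction is non-spontaneous (proceeds in reverse).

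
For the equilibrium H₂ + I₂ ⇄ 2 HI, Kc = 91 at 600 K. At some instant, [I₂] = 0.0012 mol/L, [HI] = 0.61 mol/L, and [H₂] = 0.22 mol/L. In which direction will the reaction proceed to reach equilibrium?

Qc = [HI]² / ([H₂]·[I₂]) = (0.61)² / ((0.22)·(0.0012)) = 1400
Qc = 1400 > Kc = 91, so the reverse reaction proceeds.

to the left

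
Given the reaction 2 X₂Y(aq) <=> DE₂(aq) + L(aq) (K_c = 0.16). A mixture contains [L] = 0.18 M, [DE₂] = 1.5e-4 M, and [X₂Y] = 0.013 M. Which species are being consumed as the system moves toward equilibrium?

none (at equilibrium)

Q_c = [DE₂]·[L] / [X₂Y]² = (1.5e-4)·(0.18) / (0.013)² = 0.16
Q_c = 0.16 = K_c; the system is at equilibrium.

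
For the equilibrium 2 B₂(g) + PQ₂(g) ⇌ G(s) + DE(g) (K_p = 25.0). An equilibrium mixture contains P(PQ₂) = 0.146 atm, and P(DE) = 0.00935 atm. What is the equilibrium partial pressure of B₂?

P(B₂) = 0.0506 atm

(G is a pure solid — omitted from K_p.)
At equilibrium, K_p = P(DE) / (P(B₂)²·P(PQ₂)) = 25.0.
(0.00935) / ((P(B₂))²·(0.146)) = 25.0
P(B₂)² = 0.00256 ⇒ P(B₂) = 0.0506 atm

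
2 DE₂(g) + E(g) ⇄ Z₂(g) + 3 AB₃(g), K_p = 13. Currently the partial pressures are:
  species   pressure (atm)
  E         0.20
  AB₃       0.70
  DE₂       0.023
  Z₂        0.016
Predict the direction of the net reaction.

Q_p = P(Z₂)·P(AB₃)³ / (P(DE₂)²·P(E)) = (0.016)·(0.70)³ / ((0.023)²·(0.20)) = 52
Q_p = 52 > K_p = 13, so the reverse reaction proceeds.

toward reactants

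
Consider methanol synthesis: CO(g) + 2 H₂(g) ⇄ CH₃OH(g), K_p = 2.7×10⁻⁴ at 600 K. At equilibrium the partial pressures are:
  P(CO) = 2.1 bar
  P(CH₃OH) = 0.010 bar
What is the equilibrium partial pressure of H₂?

At equilibrium, K_p = P(CH₃OH) / (P(CO)·P(H₂)²) = 2.7×10⁻⁴.
(0.010) / ((2.1)·(P(H₂))²) = 2.7×10⁻⁴
P(H₂)² = 17.6 ⇒ P(H₂) = 4.2 bar

P(H₂) = 4.2 bar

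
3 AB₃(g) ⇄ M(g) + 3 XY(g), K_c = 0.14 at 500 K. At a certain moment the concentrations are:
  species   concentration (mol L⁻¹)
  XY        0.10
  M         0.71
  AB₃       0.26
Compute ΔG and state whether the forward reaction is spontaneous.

Q_c = [M]·[XY]³ / [AB₃]³ = (0.71)·(0.10)³ / (0.26)³ = 0.0404
ΔG = RT ln(Q_c/K_c) = (8.314 J mol⁻¹ K⁻¹)(500 K) × ln(0.0404/0.14)
   = (4.157 kJ/mol)(-1.243) = -5.17 kJ/mol
ΔG < 0, so the forward reaction is spontaneous (proceeds forward).

ΔG = -5.17 kJ/mol; the forward reaction is spontaneous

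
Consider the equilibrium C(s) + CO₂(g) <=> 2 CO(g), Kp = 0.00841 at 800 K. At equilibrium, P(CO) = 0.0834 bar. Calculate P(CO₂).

(C is a pure solid — omitted from Kp.)
At equilibrium, Kp = P(CO)² / P(CO₂) = 0.00841.
(0.0834)² / (P(CO₂)) = 0.00841
P(CO₂) = 0.827 bar

P(CO₂) = 0.827 bar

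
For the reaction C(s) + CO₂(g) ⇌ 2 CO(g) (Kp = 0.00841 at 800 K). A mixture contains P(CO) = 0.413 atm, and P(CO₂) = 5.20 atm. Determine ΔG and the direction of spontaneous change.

ΔG = 9.05 kJ/mol; the forward reaction is non-spontaneous

(C is a pure solid — omitted from Qp.)
Qp = P(CO)² / P(CO₂) = (0.413)² / (5.20) = 0.0328
ΔG = RT ln(Qp/Kp) = (8.314 J mol⁻¹ K⁻¹)(800 K) × ln(0.0328/0.00841)
   = (6.651 kJ/mol)(1.361) = 9.05 kJ/mol
ΔG > 0, so the forward reaction is non-spontaneous (proceeds in reverse).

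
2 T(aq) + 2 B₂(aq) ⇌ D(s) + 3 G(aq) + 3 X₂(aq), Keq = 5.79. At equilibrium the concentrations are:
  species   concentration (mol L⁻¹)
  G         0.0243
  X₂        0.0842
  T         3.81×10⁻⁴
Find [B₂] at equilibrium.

(D is a pure solid — omitted from Keq.)
At equilibrium, Keq = [G]³·[X₂]³ / ([T]²·[B₂]²) = 5.79.
(0.0243)³·(0.0842)³ / ((3.81×10⁻⁴)²·([B₂])²) = 5.79
[B₂]² = 0.0102 ⇒ [B₂] = 0.101 mol L⁻¹

[B₂] = 0.101 mol L⁻¹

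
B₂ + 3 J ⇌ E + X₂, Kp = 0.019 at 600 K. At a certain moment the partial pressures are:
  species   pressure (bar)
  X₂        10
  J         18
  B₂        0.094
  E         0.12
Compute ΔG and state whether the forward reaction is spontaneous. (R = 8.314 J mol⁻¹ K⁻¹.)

Qp = P(E)·P(X₂) / (P(B₂)·P(J)³) = (0.12)·(10) / ((0.094)·(18)³) = 0.00219
ΔG = RT ln(Qp/Kp) = (8.314 J mol⁻¹ K⁻¹)(600 K) × ln(0.00219/0.019)
   = (4.988 kJ/mol)(-2.161) = -10.8 kJ/mol
ΔG < 0, so the forward reaction is spontaneous (proceeds forward).

ΔG = -10.8 kJ/mol; the forward reaction is spontaneous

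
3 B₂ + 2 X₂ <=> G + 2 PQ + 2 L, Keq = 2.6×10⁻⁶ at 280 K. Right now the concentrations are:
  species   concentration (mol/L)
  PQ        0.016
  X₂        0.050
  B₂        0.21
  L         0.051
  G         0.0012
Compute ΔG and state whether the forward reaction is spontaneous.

Q = [G]·[PQ]²·[L]² / ([B₂]³·[X₂]²) = (0.0012)·(0.016)²·(0.051)² / ((0.21)³·(0.050)²) = 3.45×10⁻⁵
ΔG = RT ln(Q/Keq) = (8.314 J mol⁻¹ K⁻¹)(280 K) × ln(3.45×10⁻⁵/2.6×10⁻⁶)
   = (2.328 kJ/mol)(2.585) = 6.02 kJ/mol
ΔG > 0, so the forward reaction is non-spontaneous (proceeds in reverse).

ΔG = 6.02 kJ/mol; the forward reaction is non-spontaneous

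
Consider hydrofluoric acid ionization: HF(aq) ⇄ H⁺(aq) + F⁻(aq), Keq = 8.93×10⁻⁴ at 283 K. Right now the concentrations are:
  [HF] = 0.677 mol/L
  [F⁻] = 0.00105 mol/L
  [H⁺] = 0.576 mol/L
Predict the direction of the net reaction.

at equilibrium

Q = [H⁺]·[F⁻] / [HF] = (0.576)·(0.00105) / (0.677) = 8.93×10⁻⁴
Q = 8.93×10⁻⁴ = Keq, so the system is already at equilibrium.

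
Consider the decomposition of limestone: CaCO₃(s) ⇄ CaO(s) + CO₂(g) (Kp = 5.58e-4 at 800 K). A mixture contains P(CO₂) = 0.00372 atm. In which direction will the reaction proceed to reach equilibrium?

(CaCO₃, CaO are pure solids — omitted from Qp.)
Qp = P(CO₂) = 0.00372
Qp = 0.00372 > Kp = 5.58e-4, so the reverse reaction proceeds.

in the reverse direction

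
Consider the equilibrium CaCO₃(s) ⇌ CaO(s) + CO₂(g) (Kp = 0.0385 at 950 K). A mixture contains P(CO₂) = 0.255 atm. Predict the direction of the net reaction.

toward reactants

(CaCO₃, CaO are pure solids — omitted from Qp.)
Qp = P(CO₂) = 0.255
Qp = 0.255 > Kp = 0.0385, so the reverse reaction proceeds.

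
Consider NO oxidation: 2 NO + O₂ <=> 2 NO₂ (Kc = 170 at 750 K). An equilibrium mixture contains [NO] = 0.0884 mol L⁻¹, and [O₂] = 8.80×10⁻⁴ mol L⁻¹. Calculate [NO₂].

At equilibrium, Kc = [NO₂]² / ([NO]²·[O₂]) = 170.
([NO₂])² / ((0.0884)²·(8.80×10⁻⁴)) = 170
[NO₂]² = 0.00117 ⇒ [NO₂] = 0.0342 mol L⁻¹

[NO₂] = 0.0342 mol L⁻¹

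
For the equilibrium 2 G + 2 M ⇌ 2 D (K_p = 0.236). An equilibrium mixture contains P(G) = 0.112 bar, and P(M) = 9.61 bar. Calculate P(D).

At equilibrium, K_p = P(D)² / (P(G)²·P(M)²) = 0.236.
(P(D))² / ((0.112)²·(9.61)²) = 0.236
P(D)² = 0.273 ⇒ P(D) = 0.523 bar

P(D) = 0.523 bar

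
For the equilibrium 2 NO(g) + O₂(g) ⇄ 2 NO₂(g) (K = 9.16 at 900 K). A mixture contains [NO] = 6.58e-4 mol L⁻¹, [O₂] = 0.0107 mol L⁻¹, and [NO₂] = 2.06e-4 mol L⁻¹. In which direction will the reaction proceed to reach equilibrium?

Q = [NO₂]² / ([NO]²·[O₂]) = (2.06e-4)² / ((6.58e-4)²·(0.0107)) = 9.16
Q = 9.16 = K, so the system is already at equilibrium.

no net change (already at equilibrium)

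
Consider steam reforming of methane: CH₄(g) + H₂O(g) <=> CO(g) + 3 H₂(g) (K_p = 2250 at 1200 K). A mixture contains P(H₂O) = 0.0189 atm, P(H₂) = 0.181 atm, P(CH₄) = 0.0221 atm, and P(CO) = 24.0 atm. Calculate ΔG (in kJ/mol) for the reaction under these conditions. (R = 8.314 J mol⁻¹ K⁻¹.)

Q_p = P(CO)·P(H₂)³ / (P(CH₄)·P(H₂O)) = (24.0)·(0.181)³ / ((0.0221)·(0.0189)) = 341
ΔG = RT ln(Q_p/K_p) = (8.314 J mol⁻¹ K⁻¹)(1200 K) × ln(341/2250)
   = (9.977 kJ/mol)(-1.887) = -18.8 kJ/mol
ΔG < 0, so the forward reaction is spontaneous (proceeds forward).

ΔG = -18.8 kJ/mol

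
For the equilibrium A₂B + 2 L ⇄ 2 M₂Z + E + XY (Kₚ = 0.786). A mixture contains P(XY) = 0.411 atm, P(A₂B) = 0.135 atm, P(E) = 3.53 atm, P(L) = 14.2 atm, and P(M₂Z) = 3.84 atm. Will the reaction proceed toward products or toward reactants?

at equilibrium

Qₚ = P(M₂Z)²·P(E)·P(XY) / (P(A₂B)·P(L)²) = (3.84)²·(3.53)·(0.411) / ((0.135)·(14.2)²) = 0.786
Qₚ = 0.786 = Kₚ, so the system is already at equilibrium.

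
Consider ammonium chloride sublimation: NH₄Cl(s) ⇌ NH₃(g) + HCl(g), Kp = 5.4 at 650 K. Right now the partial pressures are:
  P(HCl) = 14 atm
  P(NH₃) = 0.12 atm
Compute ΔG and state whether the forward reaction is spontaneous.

(NH₄Cl is a pure solid — omitted from Qp.)
Qp = P(NH₃)·P(HCl) = (0.12)·(14) = 1.68
ΔG = RT ln(Qp/Kp) = (8.314 J mol⁻¹ K⁻¹)(650 K) × ln(1.68/5.4)
   = (5.404 kJ/mol)(-1.168) = -6.31 kJ/mol
ΔG < 0, so the forward reaction is spontaneous (proceeds forward).

ΔG = -6.31 kJ/mol; the forward reaction is spontaneous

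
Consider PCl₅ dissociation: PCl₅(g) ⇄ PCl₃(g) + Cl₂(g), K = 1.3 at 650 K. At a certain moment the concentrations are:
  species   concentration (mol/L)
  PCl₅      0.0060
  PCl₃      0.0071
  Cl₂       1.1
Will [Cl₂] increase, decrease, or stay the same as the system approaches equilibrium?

stay the same

Q = [PCl₃]·[Cl₂] / [PCl₅] = (0.0071)·(1.1) / (0.0060) = 1.3
Q = 1.3 = K; the system is at equilibrium.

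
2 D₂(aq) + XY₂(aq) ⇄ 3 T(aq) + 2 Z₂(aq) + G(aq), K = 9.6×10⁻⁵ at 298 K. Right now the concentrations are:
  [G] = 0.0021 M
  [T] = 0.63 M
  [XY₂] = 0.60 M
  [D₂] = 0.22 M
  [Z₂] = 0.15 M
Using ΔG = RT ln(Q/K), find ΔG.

ΔG = 3.58 kJ/mol

Q = [T]³·[Z₂]²·[G] / ([D₂]²·[XY₂]) = (0.63)³·(0.15)²·(0.0021) / ((0.22)²·(0.60)) = 4.07×10⁻⁴
ΔG = RT ln(Q/K) = (8.314 J mol⁻¹ K⁻¹)(298 K) × ln(4.07×10⁻⁴/9.6×10⁻⁵)
   = (2.478 kJ/mol)(1.444) = 3.58 kJ/mol
ΔG > 0, so the forward reaction is non-spontaneous (proceeds in reverse).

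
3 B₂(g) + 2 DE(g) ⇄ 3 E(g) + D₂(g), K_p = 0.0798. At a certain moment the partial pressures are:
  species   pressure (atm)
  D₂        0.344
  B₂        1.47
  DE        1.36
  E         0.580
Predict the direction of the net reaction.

Q_p = P(E)³·P(D₂) / (P(B₂)³·P(DE)²) = (0.580)³·(0.344) / ((1.47)³·(1.36)²) = 0.0114
Q_p = 0.0114 < K_p = 0.0798, so the forward reaction proceeds.

in the forward direction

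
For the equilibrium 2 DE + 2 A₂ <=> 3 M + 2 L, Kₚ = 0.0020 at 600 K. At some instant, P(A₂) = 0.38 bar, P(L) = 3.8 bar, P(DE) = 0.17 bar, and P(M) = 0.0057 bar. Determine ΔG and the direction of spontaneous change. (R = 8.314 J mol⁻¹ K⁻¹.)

Qₚ = P(M)³·P(L)² / (P(DE)²·P(A₂)²) = (0.0057)³·(3.8)² / ((0.17)²·(0.38)²) = 6.41e-4
ΔG = RT ln(Qₚ/Kₚ) = (8.314 J mol⁻¹ K⁻¹)(600 K) × ln(6.41e-4/0.0020)
   = (4.988 kJ/mol)(-1.138) = -5.68 kJ/mol
ΔG < 0, so the forward reaction is spontaneous (proceeds forward).

ΔG = -5.68 kJ/mol; the forward reaction is spontaneous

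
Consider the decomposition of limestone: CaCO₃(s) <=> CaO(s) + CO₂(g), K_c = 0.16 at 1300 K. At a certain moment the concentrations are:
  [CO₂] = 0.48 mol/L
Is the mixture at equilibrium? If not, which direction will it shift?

no; Q > K, reaction proceeds in reverse

(CaCO₃, CaO are pure solids — omitted from Q_c.)
Q_c = [CO₂] = 0.48
Q_c = 0.48 > K_c = 0.16: net reverse reaction.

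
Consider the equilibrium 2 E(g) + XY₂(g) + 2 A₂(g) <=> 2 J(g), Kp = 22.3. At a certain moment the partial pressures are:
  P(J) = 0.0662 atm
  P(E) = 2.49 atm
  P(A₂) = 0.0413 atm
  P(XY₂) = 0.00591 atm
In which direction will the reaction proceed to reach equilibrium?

Qp = P(J)² / (P(E)²·P(XY₂)·P(A₂)²) = (0.0662)² / ((2.49)²·(0.00591)·(0.0413)²) = 70.1
Qp = 70.1 > Kp = 22.3, so the reverse reaction proceeds.

toward reactants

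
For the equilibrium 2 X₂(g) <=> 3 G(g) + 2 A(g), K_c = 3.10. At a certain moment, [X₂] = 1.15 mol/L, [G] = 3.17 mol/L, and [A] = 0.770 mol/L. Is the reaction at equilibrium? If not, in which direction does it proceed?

Q_c = [G]³·[A]² / [X₂]² = (3.17)³·(0.770)² / (1.15)² = 14.3
Q_c = 14.3 > K_c = 3.10, so the reverse reaction proceeds.

in the reverse direction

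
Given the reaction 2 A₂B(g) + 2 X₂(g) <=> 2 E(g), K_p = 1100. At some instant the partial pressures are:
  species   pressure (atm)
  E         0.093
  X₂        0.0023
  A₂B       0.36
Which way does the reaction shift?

toward reactants

Q_p = P(E)² / (P(A₂B)²·P(X₂)²) = (0.093)² / ((0.36)²·(0.0023)²) = 13000
Q_p = 13000 > K_p = 1100, so the reverse reaction proceeds.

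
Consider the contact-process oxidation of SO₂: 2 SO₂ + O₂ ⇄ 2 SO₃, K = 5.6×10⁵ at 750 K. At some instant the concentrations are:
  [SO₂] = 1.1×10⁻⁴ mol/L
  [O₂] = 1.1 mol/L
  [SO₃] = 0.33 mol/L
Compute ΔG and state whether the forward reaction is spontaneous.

ΔG = 16.7 kJ/mol; the forward reaction is non-spontaneous

Q = [SO₃]² / ([SO₂]²·[O₂]) = (0.33)² / ((1.1×10⁻⁴)²·(1.1)) = 8.18×10⁶
ΔG = RT ln(Q/K) = (8.314 J mol⁻¹ K⁻¹)(750 K) × ln(8.18×10⁶/5.6×10⁵)
   = (6.236 kJ/mol)(2.682) = 16.7 kJ/mol
ΔG > 0, so the forward reaction is non-spontaneous (proceeds in reverse).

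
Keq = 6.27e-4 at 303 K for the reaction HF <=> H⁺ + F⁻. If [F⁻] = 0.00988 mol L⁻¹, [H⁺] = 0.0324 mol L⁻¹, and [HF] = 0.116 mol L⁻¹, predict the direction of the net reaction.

Q = [H⁺]·[F⁻] / [HF] = (0.0324)·(0.00988) / (0.116) = 0.00276
Q = 0.00276 > Keq = 6.27e-4, so the reverse reaction proceeds.

reverse (toward reactants)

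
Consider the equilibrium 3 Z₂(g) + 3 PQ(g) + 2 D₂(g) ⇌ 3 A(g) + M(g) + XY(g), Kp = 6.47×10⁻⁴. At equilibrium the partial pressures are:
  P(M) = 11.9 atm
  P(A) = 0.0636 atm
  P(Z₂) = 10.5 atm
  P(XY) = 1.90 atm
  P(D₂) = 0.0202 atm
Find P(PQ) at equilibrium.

At equilibrium, Kp = P(A)³·P(M)·P(XY) / (P(Z₂)³·P(PQ)³·P(D₂)²) = 6.47×10⁻⁴.
(0.0636)³·(11.9)·(1.90) / ((10.5)³·(P(PQ))³·(0.0202)²) = 6.47×10⁻⁴
P(PQ)³ = 19.0 ⇒ P(PQ) = 2.67 atm

P(PQ) = 2.67 atm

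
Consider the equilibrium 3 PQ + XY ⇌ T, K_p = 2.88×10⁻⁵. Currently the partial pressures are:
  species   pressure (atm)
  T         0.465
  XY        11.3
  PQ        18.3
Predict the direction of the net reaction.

forward (toward products)

Q_p = P(T) / (P(PQ)³·P(XY)) = (0.465) / ((18.3)³·(11.3)) = 6.71×10⁻⁶
Q_p = 6.71×10⁻⁶ < K_p = 2.88×10⁻⁵, so the forward reaction proceeds.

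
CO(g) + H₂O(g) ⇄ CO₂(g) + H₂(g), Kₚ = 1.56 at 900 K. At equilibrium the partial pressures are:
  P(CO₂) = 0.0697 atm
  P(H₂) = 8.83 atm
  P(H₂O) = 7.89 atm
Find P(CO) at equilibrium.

At equilibrium, Kₚ = P(CO₂)·P(H₂) / (P(CO)·P(H₂O)) = 1.56.
(0.0697)·(8.83) / ((P(CO))·(7.89)) = 1.56
P(CO) = 0.0500 atm

P(CO) = 0.0500 atm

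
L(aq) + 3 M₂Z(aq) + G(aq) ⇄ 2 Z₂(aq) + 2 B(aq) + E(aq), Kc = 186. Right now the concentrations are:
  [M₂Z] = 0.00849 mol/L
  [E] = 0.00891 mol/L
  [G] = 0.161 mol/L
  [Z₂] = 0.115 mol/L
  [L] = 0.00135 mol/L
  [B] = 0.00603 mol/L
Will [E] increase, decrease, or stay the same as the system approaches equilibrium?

Qc = [Z₂]²·[B]²·[E] / ([L]·[M₂Z]³·[G]) = (0.115)²·(0.00603)²·(0.00891) / ((0.00135)·(0.00849)³·(0.161)) = 32.2
Qc = 32.2 < Kc = 186: net forward reaction.
E is a product, so it increases.

increase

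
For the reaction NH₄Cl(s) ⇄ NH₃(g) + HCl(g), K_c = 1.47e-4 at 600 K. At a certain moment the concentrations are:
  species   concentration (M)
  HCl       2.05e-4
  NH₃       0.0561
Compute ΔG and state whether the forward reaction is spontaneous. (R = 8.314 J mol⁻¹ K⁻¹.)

ΔG = -12.7 kJ/mol; the forward reaction is spontaneous

(NH₄Cl is a pure solid — omitted from Q_c.)
Q_c = [NH₃]·[HCl] = (0.0561)·(2.05e-4) = 1.15e-5
ΔG = RT ln(Q_c/K_c) = (8.314 J mol⁻¹ K⁻¹)(600 K) × ln(1.15e-5/1.47e-4)
   = (4.988 kJ/mol)(-2.548) = -12.7 kJ/mol
ΔG < 0, so the forward reaction is spontaneous (proceeds forward).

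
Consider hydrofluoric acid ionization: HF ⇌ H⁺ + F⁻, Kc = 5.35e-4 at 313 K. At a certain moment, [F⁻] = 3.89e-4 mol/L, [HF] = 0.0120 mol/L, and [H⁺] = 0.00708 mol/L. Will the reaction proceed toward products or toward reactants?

toward products

Qc = [H⁺]·[F⁻] / [HF] = (0.00708)·(3.89e-4) / (0.0120) = 2.30e-4
Qc = 2.30e-4 < Kc = 5.35e-4, so the forward reaction proceeds.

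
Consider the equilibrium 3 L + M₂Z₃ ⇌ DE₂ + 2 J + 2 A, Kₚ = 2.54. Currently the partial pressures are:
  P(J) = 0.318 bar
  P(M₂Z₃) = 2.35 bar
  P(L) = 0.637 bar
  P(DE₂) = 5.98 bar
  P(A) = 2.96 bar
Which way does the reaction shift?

in the reverse direction

Qₚ = P(DE₂)·P(J)²·P(A)² / (P(L)³·P(M₂Z₃)) = (5.98)·(0.318)²·(2.96)² / ((0.637)³·(2.35)) = 8.72
Qₚ = 8.72 > Kₚ = 2.54, so the reverse reaction proceeds.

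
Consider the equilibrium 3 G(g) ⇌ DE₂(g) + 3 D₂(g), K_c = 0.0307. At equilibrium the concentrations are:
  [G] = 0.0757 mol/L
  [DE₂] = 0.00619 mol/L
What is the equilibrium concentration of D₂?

[D₂] = 0.129 mol/L

At equilibrium, K_c = [DE₂]·[D₂]³ / [G]³ = 0.0307.
(0.00619)·([D₂])³ / (0.0757)³ = 0.0307
[D₂]³ = 0.00215 ⇒ [D₂] = 0.129 mol/L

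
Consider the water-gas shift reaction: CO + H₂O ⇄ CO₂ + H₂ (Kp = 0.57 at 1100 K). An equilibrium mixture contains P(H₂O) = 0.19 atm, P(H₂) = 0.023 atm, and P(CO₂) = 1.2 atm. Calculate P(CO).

At equilibrium, Kp = P(CO₂)·P(H₂) / (P(CO)·P(H₂O)) = 0.57.
(1.2)·(0.023) / ((P(CO))·(0.19)) = 0.57
P(CO) = 0.255 = 0.25 atm

P(CO) = 0.25 atm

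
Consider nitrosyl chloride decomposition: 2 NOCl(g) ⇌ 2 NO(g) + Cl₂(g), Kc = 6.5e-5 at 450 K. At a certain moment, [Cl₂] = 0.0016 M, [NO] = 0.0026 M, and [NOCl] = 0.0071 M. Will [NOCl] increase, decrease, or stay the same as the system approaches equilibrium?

increase

Qc = [NO]²·[Cl₂] / [NOCl]² = (0.0026)²·(0.0016) / (0.0071)² = 2.1e-4
Qc = 2.1e-4 > Kc = 6.5e-5: net reverse reaction.
NOCl is a reactant, so it increases.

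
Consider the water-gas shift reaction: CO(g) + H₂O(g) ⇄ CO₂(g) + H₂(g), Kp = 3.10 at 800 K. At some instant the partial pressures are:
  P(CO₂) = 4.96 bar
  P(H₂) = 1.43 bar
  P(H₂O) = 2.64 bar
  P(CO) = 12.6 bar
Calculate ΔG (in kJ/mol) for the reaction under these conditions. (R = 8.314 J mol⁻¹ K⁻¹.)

Qp = P(CO₂)·P(H₂) / (P(CO)·P(H₂O)) = (4.96)·(1.43) / ((12.6)·(2.64)) = 0.213
ΔG = RT ln(Qp/Kp) = (8.314 J mol⁻¹ K⁻¹)(800 K) × ln(0.213/3.10)
   = (6.651 kJ/mol)(-2.678) = -17.8 kJ/mol
ΔG < 0, so the forward reaction is spontaneous (proceeds forward).

ΔG = -17.8 kJ/mol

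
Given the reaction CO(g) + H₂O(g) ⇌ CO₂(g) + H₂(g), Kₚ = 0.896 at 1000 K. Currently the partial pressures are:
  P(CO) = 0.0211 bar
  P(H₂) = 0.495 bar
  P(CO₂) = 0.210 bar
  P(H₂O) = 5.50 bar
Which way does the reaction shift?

Qₚ = P(CO₂)·P(H₂) / (P(CO)·P(H₂O)) = (0.210)·(0.495) / ((0.0211)·(5.50)) = 0.896
Qₚ = 0.896 = Kₚ, so the system is already at equilibrium.

no net change (already at equilibrium)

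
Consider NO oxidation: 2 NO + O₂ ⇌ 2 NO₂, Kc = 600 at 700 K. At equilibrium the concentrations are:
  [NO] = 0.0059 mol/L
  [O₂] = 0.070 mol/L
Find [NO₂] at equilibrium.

[NO₂] = 0.038 mol/L

At equilibrium, Kc = [NO₂]² / ([NO]²·[O₂]) = 600.
([NO₂])² / ((0.0059)²·(0.070)) = 600
[NO₂]² = 0.00146 ⇒ [NO₂] = 0.038 mol/L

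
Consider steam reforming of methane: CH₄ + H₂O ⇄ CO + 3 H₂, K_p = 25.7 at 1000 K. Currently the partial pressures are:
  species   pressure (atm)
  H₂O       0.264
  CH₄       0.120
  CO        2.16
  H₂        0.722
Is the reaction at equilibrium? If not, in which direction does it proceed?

neither direction; the system is at equilibrium

Q_p = P(CO)·P(H₂)³ / (P(CH₄)·P(H₂O)) = (2.16)·(0.722)³ / ((0.120)·(0.264)) = 25.7
Q_p = 25.7 = K_p, so the system is already at equilibrium.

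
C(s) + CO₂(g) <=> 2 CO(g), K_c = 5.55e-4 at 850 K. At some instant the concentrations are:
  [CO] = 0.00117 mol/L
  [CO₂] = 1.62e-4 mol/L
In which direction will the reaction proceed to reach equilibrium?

in the reverse direction

(C is a pure solid — omitted from Q_c.)
Q_c = [CO]² / [CO₂] = (0.00117)² / (1.62e-4) = 0.00845
Q_c = 0.00845 > K_c = 5.55e-4, so the reverse reaction proceeds.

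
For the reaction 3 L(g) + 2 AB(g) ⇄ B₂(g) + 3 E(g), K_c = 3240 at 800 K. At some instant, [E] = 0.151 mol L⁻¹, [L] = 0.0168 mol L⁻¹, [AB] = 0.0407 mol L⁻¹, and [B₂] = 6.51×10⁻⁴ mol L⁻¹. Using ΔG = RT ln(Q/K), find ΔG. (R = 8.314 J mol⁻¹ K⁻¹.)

Q_c = [B₂]·[E]³ / ([L]³·[AB]²) = (6.51×10⁻⁴)·(0.151)³ / ((0.0168)³·(0.0407)²) = 285
ΔG = RT ln(Q_c/K_c) = (8.314 J mol⁻¹ K⁻¹)(800 K) × ln(285/3240)
   = (6.651 kJ/mol)(-2.431) = -16.2 kJ/mol
ΔG < 0, so the forward reaction is spontaneous (proceeds forward).

ΔG = -16.2 kJ/mol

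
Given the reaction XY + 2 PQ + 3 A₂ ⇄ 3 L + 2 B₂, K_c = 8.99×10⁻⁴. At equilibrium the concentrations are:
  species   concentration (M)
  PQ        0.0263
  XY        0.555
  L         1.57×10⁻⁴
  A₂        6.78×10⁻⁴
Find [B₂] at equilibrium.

At equilibrium, K_c = [L]³·[B₂]² / ([XY]·[PQ]²·[A₂]³) = 8.99×10⁻⁴.
(1.57×10⁻⁴)³·([B₂])² / ((0.555)·(0.0263)²·(6.78×10⁻⁴)³) = 8.99×10⁻⁴
[B₂]² = 2.78×10⁻⁵ ⇒ [B₂] = 0.00527 M

[B₂] = 0.00527 M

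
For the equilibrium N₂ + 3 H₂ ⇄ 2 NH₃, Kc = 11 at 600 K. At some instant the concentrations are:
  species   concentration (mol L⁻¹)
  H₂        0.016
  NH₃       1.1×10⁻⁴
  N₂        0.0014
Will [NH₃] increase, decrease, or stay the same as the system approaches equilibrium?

increase

Qc = [NH₃]² / ([N₂]·[H₂]³) = (1.1×10⁻⁴)² / ((0.0014)·(0.016)³) = 2.1
Qc = 2.1 < Kc = 11: net forward reaction.
NH₃ is a product, so it increases.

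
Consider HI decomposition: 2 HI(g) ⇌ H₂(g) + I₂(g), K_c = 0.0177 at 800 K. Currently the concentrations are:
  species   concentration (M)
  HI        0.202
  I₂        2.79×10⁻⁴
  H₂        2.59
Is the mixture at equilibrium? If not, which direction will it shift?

yes, at equilibrium

Q_c = [H₂]·[I₂] / [HI]² = (2.59)·(2.79×10⁻⁴) / (0.202)² = 0.0177
Q_c = 0.0177 = K_c; the system is at equilibrium.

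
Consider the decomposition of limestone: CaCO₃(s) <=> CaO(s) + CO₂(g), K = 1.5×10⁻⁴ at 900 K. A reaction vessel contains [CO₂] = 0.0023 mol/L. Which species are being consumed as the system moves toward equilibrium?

(CaCO₃, CaO are pure solids — omitted from Q.)
Q = [CO₂] = 0.0023
Q = 0.0023 > K = 1.5×10⁻⁴: net reverse reaction.

CaO, CO₂ (products)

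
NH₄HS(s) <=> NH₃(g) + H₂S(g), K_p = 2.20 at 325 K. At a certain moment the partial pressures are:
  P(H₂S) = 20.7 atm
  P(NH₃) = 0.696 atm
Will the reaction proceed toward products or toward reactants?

to the left

(NH₄HS is a pure solid — omitted from Q_p.)
Q_p = P(NH₃)·P(H₂S) = (0.696)·(20.7) = 14.4
Q_p = 14.4 > K_p = 2.20, so the reverse reaction proceeds.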